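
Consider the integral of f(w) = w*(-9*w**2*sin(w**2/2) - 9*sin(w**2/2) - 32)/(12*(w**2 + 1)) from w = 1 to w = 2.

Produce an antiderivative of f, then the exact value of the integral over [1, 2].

Differentiate the proposed F(w) back; it has to land on f(w) exactly.
F(w) = -4*log(2*w**2 + 2)/3 + 3*cos(w**2/2)/4 is an antiderivative of f.
Check: d/dw[-4*log(2*w**2 + 2)/3 + 3*cos(w**2/2)/4] = (-9*w**3*sin(w**2/2) - 9*w*sin(w**2/2) - 32*w)/(12*w**2 + 12), which equals f(w).
F(2) = -4*log(10)/3 + 3*cos(2)/4; F(1) = -4*log(4)/3 + 3*cos(1/2)/4.
Integral = F(2) - F(1) = -4*log(10)/3 - 3*cos(1/2)/4 + 3*cos(2)/4 + 4*log(4)/3.

Antiderivative: F(w) = -4*log(2*w**2 + 2)/3 + 3*cos(w**2/2)/4; value = -4*log(10)/3 - 3*cos(1/2)/4 + 3*cos(2)/4 + 4*log(4)/3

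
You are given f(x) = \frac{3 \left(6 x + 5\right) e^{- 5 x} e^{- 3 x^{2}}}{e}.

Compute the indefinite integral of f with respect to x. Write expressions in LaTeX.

F(x) = - 3 e^{- 3 x^{2} - 5 x - 1} + C

f matches the chain-rule pattern g'(h)*h' with inner function h(x) = - 3 x^{2} - 5 x - 1; substituting u = h(x) collapses the integral.
Check: d/dx[- 3 e^{- 3 x^{2} - 5 x - 1}] = \frac{\left(18 x + 15\right) e^{- 5 x} e^{- 3 x^{2}}}{e}, which equals f(x).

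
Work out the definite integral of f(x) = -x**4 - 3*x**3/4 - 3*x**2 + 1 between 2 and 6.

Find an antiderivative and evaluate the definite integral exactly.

Antiderivative: F(x) = -x**5/5 - 3*x**4/16 - x**3 + x; value = -9964/5

Integrate term by term and add the pieces.
F(x) = -x**5/5 - 3*x**4/16 - x**3 + x is an antiderivative of f.
Check: d/dx[-x**5/5 - 3*x**4/16 - x**3 + x] = -x**4 - 3*x**3/4 - 3*x**2 + 1 = f(x).
F(6) = -10041/5; F(2) = -77/5.
Integral = F(6) - F(2) = -9964/5.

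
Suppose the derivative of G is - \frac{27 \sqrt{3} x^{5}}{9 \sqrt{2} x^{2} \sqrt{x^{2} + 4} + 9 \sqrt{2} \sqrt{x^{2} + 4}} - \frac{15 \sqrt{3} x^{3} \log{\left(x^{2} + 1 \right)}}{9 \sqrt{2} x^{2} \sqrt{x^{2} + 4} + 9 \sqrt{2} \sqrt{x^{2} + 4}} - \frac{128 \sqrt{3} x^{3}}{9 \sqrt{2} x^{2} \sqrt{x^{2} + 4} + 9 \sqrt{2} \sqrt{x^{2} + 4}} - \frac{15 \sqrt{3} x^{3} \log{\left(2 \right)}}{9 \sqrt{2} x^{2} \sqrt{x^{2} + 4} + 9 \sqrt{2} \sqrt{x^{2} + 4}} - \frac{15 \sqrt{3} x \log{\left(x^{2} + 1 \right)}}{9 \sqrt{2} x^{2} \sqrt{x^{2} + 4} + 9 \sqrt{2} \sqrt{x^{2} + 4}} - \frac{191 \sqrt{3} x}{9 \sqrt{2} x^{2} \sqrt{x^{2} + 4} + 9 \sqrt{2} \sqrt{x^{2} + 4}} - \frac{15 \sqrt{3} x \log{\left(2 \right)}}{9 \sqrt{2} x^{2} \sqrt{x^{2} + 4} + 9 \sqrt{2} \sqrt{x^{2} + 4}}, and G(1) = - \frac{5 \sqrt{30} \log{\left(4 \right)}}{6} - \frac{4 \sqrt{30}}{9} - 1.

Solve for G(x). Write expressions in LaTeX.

G(x) = - x^{2} \sqrt{\frac{3 x^{2}}{2} + 6} - \frac{5 \sqrt{\frac{3 x^{2}}{2} + 6} \log{\left(2 x^{2} + 2 \right)}}{3} + \frac{\sqrt{\frac{3 x^{2}}{2} + 6}}{9} - 1

G'(x) has the shape u'v + uv' for u = - \frac{\sqrt{\frac{3 x^{2}}{2} + 6}}{3} and v = 3 x^{2} + 5 \log{\left(2 x^{2} + 2 \right)} - \frac{1}{3} — it is the derivative of the product u*v.
A general antiderivative is - \frac{\sqrt{\frac{3 x^{2}}{2} + 6} \left(3 x^{2} + 5 \log{\left(2 x^{2} + 2 \right)} - \frac{1}{3}\right)}{3} + C.
The condition gives C = - \frac{5 \sqrt{30} \log{\left(4 \right)}}{6} - \frac{4 \sqrt{30}}{9} - 1 - (- \frac{5 \sqrt{30} \log{\left(4 \right)}}{6} - \frac{4 \sqrt{30}}{9}) = -1.
So G(x) = - x^{2} \sqrt{\frac{3 x^{2}}{2} + 6} - \frac{5 \sqrt{\frac{3 x^{2}}{2} + 6} \log{\left(2 x^{2} + 2 \right)}}{3} + \frac{\sqrt{\frac{3 x^{2}}{2} + 6}}{9} - 1.
Check: d/dx[- x^{2} \sqrt{\frac{3 x^{2}}{2} + 6} - \frac{5 \sqrt{\frac{3 x^{2}}{2} + 6} \log{\left(2 x^{2} + 2 \right)}}{3} + \frac{\sqrt{\frac{3 x^{2}}{2} + 6}}{9} - 1] = \frac{- 27 \sqrt{6} x^{5} - 15 \sqrt{6} x^{3} \log{\left(x^{2} + 1 \right)} - 128 \sqrt{6} x^{3} - 15 \sqrt{6} x^{3} \log{\left(2 \right)} - 15 \sqrt{6} x \log{\left(x^{2} + 1 \right)} - 191 \sqrt{6} x - 15 \sqrt{6} x \log{\left(2 \right)}}{18 x^{2} \sqrt{x^{2} + 4} + 18 \sqrt{x^{2} + 4}}, which equals G'(x).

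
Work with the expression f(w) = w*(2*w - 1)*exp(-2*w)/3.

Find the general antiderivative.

Recognize the product-rule pattern: f = u'v + uv' with u = -w**2/3 - w/6 - 1/12, v = exp(-2*w), so integration by parts undoes it.
Check: d/dw[(-4*w**2 - 2*w - 1)*exp(-2*w)/12] = (2*w**2 - w)*exp(-2*w)/3, which equals f(w).

F(w) = (-4*w**2 - 2*w - 1)*exp(-2*w)/12 + C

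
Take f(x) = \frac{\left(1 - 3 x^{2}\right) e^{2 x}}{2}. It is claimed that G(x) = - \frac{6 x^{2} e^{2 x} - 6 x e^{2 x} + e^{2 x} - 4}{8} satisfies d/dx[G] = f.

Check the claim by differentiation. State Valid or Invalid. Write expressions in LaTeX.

Valid - differentiating G returns exactly f.

d/dx[G] = - \frac{3 x^{2} e^{2 x}}{2} + \frac{e^{2 x}}{2}
This equals f(x) exactly, so the claim holds.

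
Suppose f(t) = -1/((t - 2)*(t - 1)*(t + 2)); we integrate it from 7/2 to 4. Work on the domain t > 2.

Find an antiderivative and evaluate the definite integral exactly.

Antiderivative: F(t) = (-3*log(t - 2) + 4*log(t - 1) - log(t + 2))/12; value = -log(5/2)/3 - log(2)/4 - log(6)/12 + log(3/2)/4 + log(11/2)/12 + log(3)/3

Factor the denominator ((t - 2)*(t - 1)*(t + 2)) and decompose: f = -1/(12*(t + 2)) + 1/(3*(t - 1)) - 1/(4*(t - 2)); each piece integrates to a log, atan, or power term.
F(t) = (-3*log(t - 2) + 4*log(t - 1) - log(t + 2))/12 is an antiderivative of f.
Check: d/dt[(-3*log(t - 2) + 4*log(t - 1) - log(t + 2))/12] = -1/(t**3 - t**2 - 4*t + 4), which equals f(t).
F(4) = -log(2)/4 - log(6)/12 + log(3)/3; F(7/2) = -log(11/2)/12 - log(3/2)/4 + log(5/2)/3.
Integral = F(4) - F(7/2) = -log(5/2)/3 - log(2)/4 - log(6)/12 + log(3/2)/4 + log(11/2)/12 + log(3)/3.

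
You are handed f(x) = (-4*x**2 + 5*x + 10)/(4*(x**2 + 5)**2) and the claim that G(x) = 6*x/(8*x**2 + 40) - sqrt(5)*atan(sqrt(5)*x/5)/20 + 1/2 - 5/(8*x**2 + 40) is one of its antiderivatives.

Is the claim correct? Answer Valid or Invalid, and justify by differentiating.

Valid. The derivative of G reproduces f.

d/dx[G] = (-4*x**2 + 5*x + 10)/(4*x**4 + 40*x**2 + 100)
This equals f(x) exactly, so the claim holds.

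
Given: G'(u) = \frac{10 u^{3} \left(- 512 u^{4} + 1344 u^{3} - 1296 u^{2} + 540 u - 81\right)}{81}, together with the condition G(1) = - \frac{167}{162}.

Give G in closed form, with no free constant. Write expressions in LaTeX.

G(u) = - \frac{640 u^{8}}{81} + \frac{640 u^{7}}{27} - \frac{80 u^{6}}{3} + \frac{40 u^{5}}{3} - \frac{5 u^{4}}{2} - 1

The substitution w = \frac{4 u^{2}}{3} - u works: G'(u) is exactly (dG/dw)*(dw/du) for that inner function.
A general antiderivative is - \frac{5 \left(\frac{4 u^{2}}{3} - u\right)^{4}}{2} + C.
The condition gives C = - \frac{167}{162} - (- \frac{5}{162}) = -1.
So G(u) = - \frac{640 u^{8}}{81} + \frac{640 u^{7}}{27} - \frac{80 u^{6}}{3} + \frac{40 u^{5}}{3} - \frac{5 u^{4}}{2} - 1.
Check: d/du[- \frac{640 u^{8}}{81} + \frac{640 u^{7}}{27} - \frac{80 u^{6}}{3} + \frac{40 u^{5}}{3} - \frac{5 u^{4}}{2} - 1] = - \frac{5120 u^{7}}{81} + \frac{4480 u^{6}}{27} - 160 u^{5} + \frac{200 u^{4}}{3} - 10 u^{3}, which equals G'(u).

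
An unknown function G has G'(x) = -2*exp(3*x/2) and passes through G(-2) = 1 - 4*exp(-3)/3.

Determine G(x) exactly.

A candidate passes only if d/dx[G] lands on the given G'(x) exactly.
A general antiderivative is -4*exp(3*x/2)/3 + C.
The condition gives C = 1 - 4*exp(-3)/3 - (-4*exp(-3)/3) = 1.
So G(x) = 1 - 4*exp(3*x/2)/3.
Check: d/dx[1 - 4*exp(3*x/2)/3] = -2*exp(3*x/2) = G'(x).

G(x) = 1 - 4*exp(3*x/2)/3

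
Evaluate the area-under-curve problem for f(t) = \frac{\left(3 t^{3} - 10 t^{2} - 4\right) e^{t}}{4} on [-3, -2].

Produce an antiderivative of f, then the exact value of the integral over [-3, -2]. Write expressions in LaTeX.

Recognize the product-rule pattern: f = u'v + uv' with u = \frac{3 t^{3}}{4} - \frac{19 t^{2}}{4} + \frac{19 t}{2} - \frac{21}{2}, v = e^{t}, so integration by parts undoes it.
F(t) = \frac{\left(3 t^{3} - 19 t^{2} + 38 t - 42\right) e^{t}}{4} is an antiderivative of f.
Check: d/dt[\frac{\left(3 t^{3} - 19 t^{2} + 38 t - 42\right) e^{t}}{4}] = \frac{3 t^{3} e^{t}}{4} - \frac{5 t^{2} e^{t}}{2} - e^{t}, which equals f(t).
F(-2) = - \frac{109}{2 e^{2}}; F(-3) = - \frac{102}{e^{3}}.
Integral = F(-2) - F(-3) = - \frac{109}{2 e^{2}} + \frac{102}{e^{3}}.

Antiderivative: F(t) = \frac{\left(3 t^{3} - 19 t^{2} + 38 t - 42\right) e^{t}}{4}; value = - \frac{109}{2 e^{2}} + \frac{102}{e^{3}}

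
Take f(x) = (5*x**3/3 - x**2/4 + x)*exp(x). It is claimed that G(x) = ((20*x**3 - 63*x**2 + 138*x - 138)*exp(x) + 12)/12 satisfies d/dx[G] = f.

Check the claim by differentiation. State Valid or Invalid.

d/dx[G] = 5*x**3*exp(x)/3 - x**2*exp(x)/4 + x*exp(x)
This equals f(x) exactly, so the claim holds.

Valid - differentiating G returns exactly f.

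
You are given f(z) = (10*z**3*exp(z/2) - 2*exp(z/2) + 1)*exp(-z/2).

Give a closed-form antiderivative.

An antiderivative is F(z) = (10*z**4*exp(z/2) - 8*z*exp(z/2) + exp(z/2) - 8)*exp(-z/2)/4.

Any candidate F(z) must reproduce f(z) exactly when differentiated.
Check: d/dz[(10*z**4*exp(z/2) - 8*z*exp(z/2) + exp(z/2) - 8)*exp(-z/2)/4] = (10*z**3*exp(z/2) - 2*exp(z/2) + 1)*exp(-z/2) = f(z).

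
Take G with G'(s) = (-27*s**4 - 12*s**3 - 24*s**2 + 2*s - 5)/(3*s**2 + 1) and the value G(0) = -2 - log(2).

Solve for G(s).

G(s) = -3*s**3 - 2*s**2 - 5*s + log(3*s**2/2 + 1/2) - 2

Recover the given G'(s) by differentiating a candidate G(s); any mismatch rules it out.
A general antiderivative is -3*s**3 - 2*s**2 - 5*s + log(3*s**2/2 + 1/2) - 1 + C.
The condition gives C = -2 - log(2) - (-1 - log(2)) = -1.
So G(s) = -3*s**3 - 2*s**2 - 5*s + log(3*s**2/2 + 1/2) - 2.
Check: d/ds[-3*s**3 - 2*s**2 - 5*s + log(3*s**2/2 + 1/2) - 2] = (-27*s**4 - 12*s**3 - 24*s**2 + 2*s - 5)/(3*s**2 + 1) = G'(s).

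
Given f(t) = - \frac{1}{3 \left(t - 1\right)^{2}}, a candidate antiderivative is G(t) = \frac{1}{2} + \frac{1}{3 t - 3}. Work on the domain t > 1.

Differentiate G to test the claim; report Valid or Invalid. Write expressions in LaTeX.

d/dt[G] = - \frac{1}{3 t^{2} - 6 t + 3}
This equals f(t) exactly, so the claim holds.

Valid: G'(t) = f(t).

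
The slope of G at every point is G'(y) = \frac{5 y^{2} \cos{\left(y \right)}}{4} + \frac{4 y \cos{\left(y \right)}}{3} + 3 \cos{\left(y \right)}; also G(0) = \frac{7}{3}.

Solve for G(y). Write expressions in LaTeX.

G(y) = \frac{15 y^{2} \sin{\left(y \right)} + 16 y \sin{\left(y \right)} + 30 y \cos{\left(y \right)} + 6 \sin{\left(y \right)} + 16 \cos{\left(y \right)} + 12}{12}

Integrate term by term and add the pieces.
A general antiderivative is \frac{5 y^{2} \sin{\left(y \right)}}{4} + \frac{4 y \sin{\left(y \right)}}{3} + \frac{5 y \cos{\left(y \right)}}{2} + \frac{\sin{\left(y \right)}}{2} + \frac{4 \cos{\left(y \right)}}{3} + C.
The condition gives C = \frac{7}{3} - (\frac{4}{3}) = 1.
So G(y) = \frac{15 y^{2} \sin{\left(y \right)} + 16 y \sin{\left(y \right)} + 30 y \cos{\left(y \right)} + 6 \sin{\left(y \right)} + 16 \cos{\left(y \right)} + 12}{12}.
Check: d/dy[\frac{15 y^{2} \sin{\left(y \right)} + 16 y \sin{\left(y \right)} + 30 y \cos{\left(y \right)} + 6 \sin{\left(y \right)} + 16 \cos{\left(y \right)} + 12}{12}] = \frac{5 y^{2} \cos{\left(y \right)}}{4} + \frac{4 y \cos{\left(y \right)}}{3} + 3 \cos{\left(y \right)} = G'(y).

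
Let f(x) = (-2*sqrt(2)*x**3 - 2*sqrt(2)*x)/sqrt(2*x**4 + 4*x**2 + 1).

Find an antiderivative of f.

The substitution u = x**4 + 2*x**2 + 1/2 works: f is exactly (dF/du)*(du/dx) for that inner function.
Check: d/dx[-sqrt(x**4 + 2*x**2 + 1/2)] = (-2*sqrt(2)*x**3 - 2*sqrt(2)*x)/sqrt(2*x**4 + 4*x**2 + 1) = f(x).

An antiderivative is F(x) = -sqrt(x**4 + 2*x**2 + 1/2).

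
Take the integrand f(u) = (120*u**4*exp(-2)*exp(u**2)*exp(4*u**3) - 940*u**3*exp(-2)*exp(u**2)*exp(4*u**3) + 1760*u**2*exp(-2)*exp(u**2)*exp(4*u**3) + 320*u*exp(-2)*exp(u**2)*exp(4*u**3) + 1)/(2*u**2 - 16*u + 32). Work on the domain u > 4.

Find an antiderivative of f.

An antiderivative is F(u) = (10*u*exp(-2)*exp(u**2)*exp(4*u**3) - 40*exp(-2)*exp(u**2)*exp(4*u**3) - 1)/(2*u - 8).

An antiderivative F(u) passes only if d/du[F] lands on f(u) exactly.
Check: d/du[(10*u*exp(-2)*exp(u**2)*exp(4*u**3) - 40*exp(-2)*exp(u**2)*exp(4*u**3) - 1)/(2*u - 8)] = (120*u**4*exp(u**2)*exp(4*u**3) - 940*u**3*exp(u**2)*exp(4*u**3) + 1760*u**2*exp(u**2)*exp(4*u**3) + 320*u*exp(u**2)*exp(4*u**3) + exp(2))/(2*u**2*exp(2) - 16*u*exp(2) + 32*exp(2)), which equals f(u).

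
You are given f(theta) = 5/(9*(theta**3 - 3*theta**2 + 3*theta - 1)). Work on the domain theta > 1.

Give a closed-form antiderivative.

An antiderivative is F(theta) = -5/(18*theta**2 - 36*theta + 18).

Check any antiderivative F(theta) by computing F'(theta) and comparing it with f(theta).
Check: d/dtheta[-5/(18*theta**2 - 36*theta + 18)] = 5/(9*theta**3 - 27*theta**2 + 27*theta - 9), which equals f(theta).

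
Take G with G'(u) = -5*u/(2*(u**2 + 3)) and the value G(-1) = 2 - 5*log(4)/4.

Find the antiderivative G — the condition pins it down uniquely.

The substitution w = u**2 + 3 works: G'(u) is exactly (dG/dw)*(dw/du) for that inner function.
A general antiderivative is -5*log(u**2 + 3)/4 + C.
The condition gives C = 2 - 5*log(4)/4 - (-5*log(4)/4) = 2.
So G(u) = 2 - 5*log(u**2 + 3)/4.
Check: d/du[2 - 5*log(u**2 + 3)/4] = -5*u/(2*u**2 + 6), which equals G'(u).

G(u) = 2 - 5*log(u**2 + 3)/4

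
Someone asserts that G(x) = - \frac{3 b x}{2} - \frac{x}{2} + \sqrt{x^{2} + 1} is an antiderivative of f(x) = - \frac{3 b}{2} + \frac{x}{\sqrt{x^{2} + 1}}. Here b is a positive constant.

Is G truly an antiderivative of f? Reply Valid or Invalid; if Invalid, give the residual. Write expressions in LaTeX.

Invalid: d/dx[G] - f = - \frac{1}{2}, which is not 0.

d/dx[G] = \frac{- 3 b \sqrt{x^{2} + 1} + 2 x - \sqrt{x^{2} + 1}}{2 \sqrt{x^{2} + 1}}
d/dx[G] - f(x) = - \frac{1}{2} != 0.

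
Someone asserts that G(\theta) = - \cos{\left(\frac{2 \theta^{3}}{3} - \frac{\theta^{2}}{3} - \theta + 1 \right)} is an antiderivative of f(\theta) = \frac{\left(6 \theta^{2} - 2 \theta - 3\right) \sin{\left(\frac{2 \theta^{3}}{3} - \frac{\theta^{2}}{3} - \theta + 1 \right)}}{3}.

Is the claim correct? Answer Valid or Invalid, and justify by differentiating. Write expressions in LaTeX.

d/d\theta[G] = 2 \theta^{2} \sin{\left(\frac{2 \theta^{3}}{3} - \frac{\theta^{2}}{3} - \theta + 1 \right)} - \frac{2 \theta \sin{\left(\frac{2 \theta^{3}}{3} - \frac{\theta^{2}}{3} - \theta + 1 \right)}}{3} - \sin{\left(\frac{2 \theta^{3}}{3} - \frac{\theta^{2}}{3} - \theta + 1 \right)}
This equals f(\theta) exactly, so the claim holds.

Valid. The derivative of G reproduces f.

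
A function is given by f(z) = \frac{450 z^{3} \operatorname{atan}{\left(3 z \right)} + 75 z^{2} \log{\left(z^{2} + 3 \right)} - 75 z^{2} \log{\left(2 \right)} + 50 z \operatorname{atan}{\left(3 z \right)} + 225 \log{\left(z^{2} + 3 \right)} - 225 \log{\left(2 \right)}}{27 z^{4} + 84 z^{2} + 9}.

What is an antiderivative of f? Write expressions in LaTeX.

Recognize the product-rule pattern: f = u'v + uv' with u = \frac{25 \operatorname{atan}{\left(3 z \right)}}{3}, v = \log{\left(\frac{z^{2}}{2} + \frac{3}{2} \right)}, so integration by parts undoes it.
Check: d/dz[\frac{25 \log{\left(\frac{z^{2}}{2} + \frac{3}{2} \right)} \operatorname{atan}{\left(3 z \right)}}{3}] = \frac{450 z^{3} \operatorname{atan}{\left(3 z \right)} + 75 z^{2} \log{\left(z^{2} + 3 \right)} - 75 z^{2} \log{\left(2 \right)} + 50 z \operatorname{atan}{\left(3 z \right)} + 225 \log{\left(z^{2} + 3 \right)} - 225 \log{\left(2 \right)}}{27 z^{4} + 84 z^{2} + 9} = f(z).

An antiderivative is F(z) = \frac{25 \log{\left(\frac{z^{2}}{2} + \frac{3}{2} \right)} \operatorname{atan}{\left(3 z \right)}}{3}.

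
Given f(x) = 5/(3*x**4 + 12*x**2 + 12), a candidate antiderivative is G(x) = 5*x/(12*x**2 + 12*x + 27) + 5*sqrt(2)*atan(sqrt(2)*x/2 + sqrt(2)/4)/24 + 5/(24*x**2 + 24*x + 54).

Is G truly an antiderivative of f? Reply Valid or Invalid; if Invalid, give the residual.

d/dx[G] = 80/(48*x**4 + 96*x**3 + 264*x**2 + 216*x + 243)
d/dx[G] - f(x) = (-160*x**3 - 120*x**2 - 360*x - 85)/(48*x**8 + 96*x**7 + 456*x**6 + 600*x**5 + 1491*x**4 + 1248*x**3 + 2028*x**2 + 864*x + 972) != 0.

Invalid: d/dx[G] - f = (-160*x**3 - 120*x**2 - 360*x - 85)/(48*x**8 + 96*x**7 + 456*x**6 + 600*x**5 + 1491*x**4 + 1248*x**3 + 2028*x**2 + 864*x + 972), which is not 0.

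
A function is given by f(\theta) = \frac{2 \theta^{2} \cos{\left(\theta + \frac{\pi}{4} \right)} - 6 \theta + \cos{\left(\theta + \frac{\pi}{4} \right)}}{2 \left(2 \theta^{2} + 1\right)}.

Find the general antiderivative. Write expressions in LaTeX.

A first test for any F(\theta): its \theta-derivative must equal f(\theta) identically.
Check: d/d\theta[- \frac{3 \log{\left(\theta^{2} + \frac{1}{2} \right)}}{4} + \frac{\sin{\left(\theta + \frac{\pi}{4} \right)}}{2}] = \frac{2 \theta^{2} \cos{\left(\theta + \frac{\pi}{4} \right)} - 6 \theta + \cos{\left(\theta + \frac{\pi}{4} \right)}}{4 \theta^{2} + 2}, which equals f(\theta).

F(\theta) = - \frac{3 \log{\left(\theta^{2} + \frac{1}{2} \right)}}{4} + \frac{\sin{\left(\theta + \frac{\pi}{4} \right)}}{2} + C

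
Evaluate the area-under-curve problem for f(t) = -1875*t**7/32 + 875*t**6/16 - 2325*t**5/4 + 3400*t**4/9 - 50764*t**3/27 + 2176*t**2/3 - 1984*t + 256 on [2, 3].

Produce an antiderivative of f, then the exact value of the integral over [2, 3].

The substitution u = -5*t**2/4 + t/3 - 4 works: f is exactly (dF/du)*(du/dt) for that inner function.
F(t) = -1875*t**8/256 + 125*t**7/16 - 775*t**6/8 + 680*t**5/9 - 12691*t**4/27 + 2176*t**3/9 - 992*t**2 + 256*t is an antiderivative of f.
Check: d/dt[-1875*t**8/256 + 125*t**7/16 - 775*t**6/8 + 680*t**5/9 - 12691*t**4/27 + 2176*t**3/9 - 992*t**2 + 256*t] = -1875*t**7/32 + 875*t**6/16 - 2325*t**5/4 + 3400*t**4/9 - 50764*t**3/27 + 2176*t**2/3 - 1984*t + 256 = f(t).
F(3) = -31471395/256; F(2) = -369889/27.
Integral = F(3) - F(2) = -755036081/6912.

Antiderivative: F(t) = -1875*t**8/256 + 125*t**7/16 - 775*t**6/8 + 680*t**5/9 - 12691*t**4/27 + 2176*t**3/9 - 992*t**2 + 256*t; value = -755036081/6912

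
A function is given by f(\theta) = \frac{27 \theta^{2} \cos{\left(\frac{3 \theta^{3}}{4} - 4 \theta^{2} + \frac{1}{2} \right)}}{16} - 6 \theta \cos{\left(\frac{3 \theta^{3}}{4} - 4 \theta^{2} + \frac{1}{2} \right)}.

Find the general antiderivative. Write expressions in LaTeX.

The substitution u = \frac{3 \theta^{3}}{4} - 4 \theta^{2} + \frac{1}{2} works: f is exactly (dF/du)*(du/d\theta) for that inner function.
Check: d/d\theta[\frac{3 \sin{\left(\frac{3 \theta^{3}}{4} - 4 \theta^{2} + \frac{1}{2} \right)}}{4}] = \frac{27 \theta^{2} \cos{\left(\frac{3 \theta^{3}}{4} - 4 \theta^{2} + \frac{1}{2} \right)}}{16} - 6 \theta \cos{\left(\frac{3 \theta^{3}}{4} - 4 \theta^{2} + \frac{1}{2} \right)} = f(\theta).

F(\theta) = \frac{3 \sin{\left(\frac{3 \theta^{3}}{4} - 4 \theta^{2} + \frac{1}{2} \right)}}{4} + C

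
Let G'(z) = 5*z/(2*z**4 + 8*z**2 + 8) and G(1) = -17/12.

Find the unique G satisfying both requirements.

G'(z) matches the chain-rule pattern g'(h)*h' with inner function h(z) = 4*z**2 + 8; substituting u = h(z) collapses the integral.
A general antiderivative is -5/(4*z**2 + 8) + C.
The condition gives C = -17/12 - (-5/12) = -1.
So G(z) = (-4*z**2 - 13)/(4*z**2 + 8).
Check: d/dz[(-4*z**2 - 13)/(4*z**2 + 8)] = 5*z/(2*z**4 + 8*z**2 + 8) = G'(z).

G(z) = (-4*z**2 - 13)/(4*z**2 + 8)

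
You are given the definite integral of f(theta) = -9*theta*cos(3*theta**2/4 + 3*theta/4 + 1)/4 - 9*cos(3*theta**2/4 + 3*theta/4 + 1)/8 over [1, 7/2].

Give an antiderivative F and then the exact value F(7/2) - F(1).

The substitution u = 3*theta**2/4 + 3*theta/4 + 1 works: f is exactly (dF/du)*(du/dtheta) for that inner function.
F(theta) = -3*sin(3*theta**2/4 + 3*theta/4 + 1)/2 is an antiderivative of f.
Check: d/dtheta[-3*sin(3*theta**2/4 + 3*theta/4 + 1)/2] = -9*theta*cos(3*theta**2/4 + 3*theta/4 + 1)/4 - 9*cos(3*theta**2/4 + 3*theta/4 + 1)/8 = f(theta).
F(7/2) = -3*sin(205/16)/2; F(1) = -3*sin(5/2)/2.
Integral = F(7/2) - F(1) = -3*sin(205/16)/2 + 3*sin(5/2)/2.

Antiderivative: F(theta) = -3*sin(3*theta**2/4 + 3*theta/4 + 1)/2; value = -3*sin(205/16)/2 + 3*sin(5/2)/2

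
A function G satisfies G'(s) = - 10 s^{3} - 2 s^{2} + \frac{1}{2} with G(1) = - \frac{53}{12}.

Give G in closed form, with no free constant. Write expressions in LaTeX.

The integrand splits into summands that can be handled one at a time.
A general antiderivative is - \frac{5 s^{4}}{2} - \frac{2 s^{3}}{3} + \frac{s}{2} - \frac{3}{4} + C.
The condition gives C = - \frac{53}{12} - (- \frac{41}{12}) = -1.
So G(s) = \frac{- 30 s^{4} - 8 s^{3} + 6 s - 21}{12}.
Check: d/ds[\frac{- 30 s^{4} - 8 s^{3} + 6 s - 21}{12}] = - 10 s^{3} - 2 s^{2} + \frac{1}{2} = G'(s).

G(s) = \frac{- 30 s^{4} - 8 s^{3} + 6 s - 21}{12}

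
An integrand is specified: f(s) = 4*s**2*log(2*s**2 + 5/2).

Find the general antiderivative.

F(s) = (12*s**3*log(2*s**2 + 5/2) - 8*s**3 + 30*s - 15*sqrt(5)*atan(2*sqrt(5)*s/5))/9 + C

A first test for any F(s): its s-derivative must equal f(s) identically.
Check: d/ds[(12*s**3*log(2*s**2 + 5/2) - 8*s**3 + 30*s - 15*sqrt(5)*atan(2*sqrt(5)*s/5))/9] = 4*s**2*log(2*s**2 + 5/2) = f(s).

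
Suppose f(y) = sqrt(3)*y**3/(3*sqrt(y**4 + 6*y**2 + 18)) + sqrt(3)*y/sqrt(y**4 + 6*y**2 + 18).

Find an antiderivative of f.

The substitution u = y**4/3 + 2*y**2 + 6 works: f is exactly (dF/du)*(du/dy) for that inner function.
Check: d/dy[sqrt(3)*sqrt(y**4 + 6*y**2 + 18)/6] = (sqrt(3)*y**3 + 3*sqrt(3)*y)/(3*sqrt(y**4 + 6*y**2 + 18)), which equals f(y).

An antiderivative is F(y) = sqrt(3)*sqrt(y**4 + 6*y**2 + 18)/6.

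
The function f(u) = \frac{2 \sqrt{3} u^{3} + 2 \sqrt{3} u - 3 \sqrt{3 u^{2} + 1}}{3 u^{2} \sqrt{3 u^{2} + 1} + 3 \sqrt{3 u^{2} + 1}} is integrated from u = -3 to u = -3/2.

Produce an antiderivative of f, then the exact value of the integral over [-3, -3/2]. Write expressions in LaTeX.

Antiderivative: F(u) = - \frac{- 2 \sqrt{3} \sqrt{3 u^{2} + 1} + 9 \operatorname{atan}{\left(u \right)}}{9}; value = - \frac{4 \sqrt{21}}{9} - \operatorname{atan}{\left(3 \right)} + \operatorname{atan}{\left(\frac{3}{2} \right)} + \frac{\sqrt{93}}{9}

For F(u) to be correct the identity F'(u) - f(u) = 0 must hold.
F(u) = - \frac{- 2 \sqrt{3} \sqrt{3 u^{2} + 1} + 9 \operatorname{atan}{\left(u \right)}}{9} is an antiderivative of f.
Check: d/du[- \frac{- 2 \sqrt{3} \sqrt{3 u^{2} + 1} + 9 \operatorname{atan}{\left(u \right)}}{9}] = \frac{2 \sqrt{3} u^{3} + 2 \sqrt{3} u - 3 \sqrt{3 u^{2} + 1}}{3 u^{2} \sqrt{3 u^{2} + 1} + 3 \sqrt{3 u^{2} + 1}} = f(u).
F(-3/2) = \operatorname{atan}{\left(\frac{3}{2} \right)} + \frac{\sqrt{93}}{9}; F(-3) = \operatorname{atan}{\left(3 \right)} + \frac{4 \sqrt{21}}{9}.
Integral = F(-3/2) - F(-3) = - \frac{4 \sqrt{21}}{9} - \operatorname{atan}{\left(3 \right)} + \operatorname{atan}{\left(\frac{3}{2} \right)} + \frac{\sqrt{93}}{9}.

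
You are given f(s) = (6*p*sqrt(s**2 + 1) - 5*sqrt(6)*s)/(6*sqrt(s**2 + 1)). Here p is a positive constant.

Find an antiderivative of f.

An antiderivative is F(s) = p*s - 5*sqrt(6)*sqrt(s**2 + 1)/6.

Any candidate F(s) must reproduce f(s) exactly when differentiated.
Check: d/ds[p*s - 5*sqrt(6)*sqrt(s**2 + 1)/6] = (6*p*sqrt(s**2 + 1) - 5*sqrt(6)*s)/(6*sqrt(s**2 + 1)) = f(s).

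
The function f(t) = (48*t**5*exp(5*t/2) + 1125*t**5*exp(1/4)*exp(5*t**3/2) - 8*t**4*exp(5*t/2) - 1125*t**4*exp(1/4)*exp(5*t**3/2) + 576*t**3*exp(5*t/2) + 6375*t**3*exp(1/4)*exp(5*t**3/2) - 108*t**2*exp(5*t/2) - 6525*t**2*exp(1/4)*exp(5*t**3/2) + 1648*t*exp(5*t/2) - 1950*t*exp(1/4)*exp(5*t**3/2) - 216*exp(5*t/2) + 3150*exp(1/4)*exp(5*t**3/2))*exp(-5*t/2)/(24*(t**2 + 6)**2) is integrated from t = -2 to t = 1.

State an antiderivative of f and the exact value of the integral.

For F(t) to be correct the identity F'(t) - f(t) = 0 must hold.
F(t) = t**2 - t/3 + (t/2 + 5/3)/(t**2 + 6) + 5*(5*t/4 - 5/4)*exp(5*t**3/2 - 5*t/2 + 1/4)/(t**2 + 6) is an antiderivative of f.
Check: d/dt[t**2 - t/3 + (t/2 + 5/3)/(t**2 + 6) + 5*(5*t/4 - 5/4)*exp(5*t**3/2 - 5*t/2 + 1/4)/(t**2 + 6)] = (48*t**5 + 1125*t**5*exp(1/4)*exp(-5*t/2)*exp(5*t**3/2) - 8*t**4 - 1125*t**4*exp(1/4)*exp(-5*t/2)*exp(5*t**3/2) + 576*t**3 + 6375*t**3*exp(1/4)*exp(-5*t/2)*exp(5*t**3/2) - 108*t**2 - 6525*t**2*exp(1/4)*exp(-5*t/2)*exp(5*t**3/2) + 1648*t - 1950*t*exp(1/4)*exp(-5*t/2)*exp(5*t**3/2) - 216 + 3150*exp(1/4)*exp(-5*t/2)*exp(5*t**3/2))/(24*t**4 + 288*t**2 + 864), which equals f(t).
F(1) = 41/42; F(-2) = 71/15 - 15*exp(-59/4)/8.
Integral = F(1) - F(-2) = -263/70 + 15*exp(-59/4)/8.

Antiderivative: F(t) = t**2 - t/3 + (t/2 + 5/3)/(t**2 + 6) + 5*(5*t/4 - 5/4)*exp(5*t**3/2 - 5*t/2 + 1/4)/(t**2 + 6); value = -263/70 + 15*exp(-59/4)/8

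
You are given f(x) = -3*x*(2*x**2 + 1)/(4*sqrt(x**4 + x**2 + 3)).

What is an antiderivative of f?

The substitution u = x**4 + x**2 + 3 works: f is exactly (dF/du)*(du/dx) for that inner function.
Check: d/dx[-3*sqrt(x**4 + x**2 + 3)/4] = (-6*x**3 - 3*x)/(4*sqrt(x**4 + x**2 + 3)), which equals f(x).

An antiderivative is F(x) = -3*sqrt(x**4 + x**2 + 3)/4.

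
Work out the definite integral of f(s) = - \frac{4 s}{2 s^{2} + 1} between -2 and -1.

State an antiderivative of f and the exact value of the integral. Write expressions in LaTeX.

Antiderivative: F(s) = - \log{\left(2 s^{2} + 1 \right)}; value = - \log{\left(3 \right)} + \log{\left(9 \right)}

The substitution u = 2 s^{2} + 1 works: f is exactly (dF/du)*(du/ds) for that inner function.
F(s) = - \log{\left(2 s^{2} + 1 \right)} is an antiderivative of f.
Check: d/ds[- \log{\left(2 s^{2} + 1 \right)}] = - \frac{4 s}{2 s^{2} + 1} = f(s).
F(-1) = - \log{\left(3 \right)}; F(-2) = - \log{\left(9 \right)}.
Integral = F(-1) - F(-2) = - \log{\left(3 \right)} + \log{\left(9 \right)}.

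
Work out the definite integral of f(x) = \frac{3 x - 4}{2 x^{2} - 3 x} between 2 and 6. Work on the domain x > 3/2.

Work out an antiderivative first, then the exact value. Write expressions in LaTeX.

Antiderivative: F(x) = \frac{4 \log{\left(x \right)}}{3} + \frac{\log{\left(x - \frac{3}{2} \right)}}{6}; value = - \frac{7 \log{\left(2 \right)}}{6} + \frac{\log{\left(\frac{9}{2} \right)}}{6} + \frac{4 \log{\left(6 \right)}}{3}

The denominator factors as x \left(2 x - 3\right); partial fractions split f into directly integrable pieces: \frac{1}{3 \left(2 x - 3\right)} + \frac{4}{3 x}.
F(x) = \frac{4 \log{\left(x \right)}}{3} + \frac{\log{\left(x - \frac{3}{2} \right)}}{6} is an antiderivative of f.
Check: d/dx[\frac{4 \log{\left(x \right)}}{3} + \frac{\log{\left(x - \frac{3}{2} \right)}}{6}] = \frac{3 x - 4}{2 x^{2} - 3 x} = f(x).
F(6) = \frac{\log{\left(\frac{9}{2} \right)}}{6} + \frac{4 \log{\left(6 \right)}}{3}; F(2) = \frac{7 \log{\left(2 \right)}}{6}.
Integral = F(6) - F(2) = - \frac{7 \log{\left(2 \right)}}{6} + \frac{\log{\left(\frac{9}{2} \right)}}{6} + \frac{4 \log{\left(6 \right)}}{3}.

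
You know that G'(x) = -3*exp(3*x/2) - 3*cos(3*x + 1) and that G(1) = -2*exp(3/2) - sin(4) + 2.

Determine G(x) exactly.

G(x) = -2*exp(3*x/2) - sin(3*x + 1) + 2

The integrand splits into summands that can be handled one at a time.
A general antiderivative is -2*exp(3*x/2) - sin(3*x + 1) + C.
The condition gives C = -2*exp(3/2) - sin(4) + 2 - (-2*exp(3/2) - sin(4)) = 2.
So G(x) = -2*exp(3*x/2) - sin(3*x + 1) + 2.
Check: d/dx[-2*exp(3*x/2) - sin(3*x + 1) + 2] = -3*exp(3*x/2) - 3*cos(3*x + 1) = G'(x).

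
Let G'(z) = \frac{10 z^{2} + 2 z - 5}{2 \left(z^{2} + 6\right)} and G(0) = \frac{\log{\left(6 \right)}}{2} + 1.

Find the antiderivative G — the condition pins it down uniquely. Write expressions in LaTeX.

G(z) = \frac{60 z + 6 \log{\left(z^{2} + 6 \right)} - 65 \sqrt{6} \operatorname{atan}{\left(\frac{\sqrt{6} z}{6} \right)} + 12}{12}

Check a candidate G(z) by differentiating: d/dz[G] must match the given G'(z).
A general antiderivative is 5 z + \frac{\log{\left(z^{2} + 6 \right)}}{2} - \frac{65 \sqrt{6} \operatorname{atan}{\left(\frac{\sqrt{6} z}{6} \right)}}{12} + C.
The condition gives C = \frac{\log{\left(6 \right)}}{2} + 1 - (\frac{\log{\left(6 \right)}}{2}) = 1.
So G(z) = \frac{60 z + 6 \log{\left(z^{2} + 6 \right)} - 65 \sqrt{6} \operatorname{atan}{\left(\frac{\sqrt{6} z}{6} \right)} + 12}{12}.
Check: d/dz[\frac{60 z + 6 \log{\left(z^{2} + 6 \right)} - 65 \sqrt{6} \operatorname{atan}{\left(\frac{\sqrt{6} z}{6} \right)} + 12}{12}] = \frac{10 z^{2} + 2 z - 5}{2 z^{2} + 12}, which equals G'(z).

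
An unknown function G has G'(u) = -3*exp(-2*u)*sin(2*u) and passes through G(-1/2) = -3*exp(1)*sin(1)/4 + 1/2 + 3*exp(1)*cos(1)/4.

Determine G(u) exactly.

G(u) = (2*exp(2*u) + 3*sin(2*u) + 3*cos(2*u))*exp(-2*u)/4

For G(u) to be correct, d/du[G] must agree with the stated G'(u) identically.
A general antiderivative is 3*exp(-2*u)*sin(2*u)/4 + 3*exp(-2*u)*cos(2*u)/4 + C.
The condition gives C = -3*exp(1)*sin(1)/4 + 1/2 + 3*exp(1)*cos(1)/4 - (-3*exp(1)*sin(1)/4 + 3*exp(1)*cos(1)/4) = 1/2.
So G(u) = (2*exp(2*u) + 3*sin(2*u) + 3*cos(2*u))*exp(-2*u)/4.
Check: d/du[(2*exp(2*u) + 3*sin(2*u) + 3*cos(2*u))*exp(-2*u)/4] = -3*exp(-2*u)*sin(2*u) = G'(u).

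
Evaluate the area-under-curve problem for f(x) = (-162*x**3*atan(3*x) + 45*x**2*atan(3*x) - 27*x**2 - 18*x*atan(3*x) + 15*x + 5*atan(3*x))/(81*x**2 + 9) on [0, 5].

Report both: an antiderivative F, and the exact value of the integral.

Antiderivative: F(x) = x*(5 - 9*x)*atan(3*x)/9; value = -200*atan(15)/9

f has the shape u'v + uv' for u = -x**2 + 5*x/9 and v = atan(3*x) — it is the derivative of the product u*v.
F(x) = x*(5 - 9*x)*atan(3*x)/9 is an antiderivative of f.
Check: d/dx[x*(5 - 9*x)*atan(3*x)/9] = (-162*x**3*atan(3*x) + 45*x**2*atan(3*x) - 27*x**2 - 18*x*atan(3*x) + 15*x + 5*atan(3*x))/(81*x**2 + 9) = f(x).
F(5) = -200*atan(15)/9; F(0) = 0.
Integral = F(5) - F(0) = -200*atan(15)/9.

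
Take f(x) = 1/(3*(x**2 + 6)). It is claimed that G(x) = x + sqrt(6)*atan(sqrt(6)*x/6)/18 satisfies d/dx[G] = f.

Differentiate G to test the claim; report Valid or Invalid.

d/dx[G] = (3*x**2 + 19)/(3*x**2 + 18)
d/dx[G] - f(x) = 1 != 0.

Invalid: d/dx[G] - f = 1, which is not 0.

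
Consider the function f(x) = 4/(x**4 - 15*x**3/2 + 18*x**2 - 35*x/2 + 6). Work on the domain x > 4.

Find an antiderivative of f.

Factor the denominator ((x - 4)*(x - 1)**2*(2*x - 3)) and decompose: f = -64/(5*(2*x - 3)) + 56/(9*(x - 1)) + 8/(3*(x - 1)**2) + 8/(45*(x - 4)); each piece integrates to a log, atan, or power term.
Check: d/dx[8*((x - 1)*log(x - 4) - 36*(x - 1)*log(x - 3/2) + 35*(x - 1)*log(x - 1) - 15)/(45*(x - 1))] = 8/(2*x**4 - 15*x**3 + 36*x**2 - 35*x + 12), which equals f(x).

An antiderivative is F(x) = 8*((x - 1)*log(x - 4) - 36*(x - 1)*log(x - 3/2) + 35*(x - 1)*log(x - 1) - 15)/(45*(x - 1)).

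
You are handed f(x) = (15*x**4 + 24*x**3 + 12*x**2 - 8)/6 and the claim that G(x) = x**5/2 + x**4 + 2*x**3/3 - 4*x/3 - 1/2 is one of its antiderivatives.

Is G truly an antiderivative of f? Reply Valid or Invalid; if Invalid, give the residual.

Valid - the claim checks out under differentiation.

d/dx[G] = 5*x**4/2 + 4*x**3 + 2*x**2 - 4/3
This equals f(x) exactly, so the claim holds.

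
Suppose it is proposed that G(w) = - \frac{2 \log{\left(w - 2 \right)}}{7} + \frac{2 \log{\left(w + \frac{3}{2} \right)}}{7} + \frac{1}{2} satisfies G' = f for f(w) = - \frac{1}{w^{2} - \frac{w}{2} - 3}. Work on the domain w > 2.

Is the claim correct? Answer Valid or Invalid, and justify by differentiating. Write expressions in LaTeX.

Valid. The derivative of G reproduces f.

d/dw[G] = - \frac{2}{2 w^{2} - w - 6}
This equals f(w) exactly, so the claim holds.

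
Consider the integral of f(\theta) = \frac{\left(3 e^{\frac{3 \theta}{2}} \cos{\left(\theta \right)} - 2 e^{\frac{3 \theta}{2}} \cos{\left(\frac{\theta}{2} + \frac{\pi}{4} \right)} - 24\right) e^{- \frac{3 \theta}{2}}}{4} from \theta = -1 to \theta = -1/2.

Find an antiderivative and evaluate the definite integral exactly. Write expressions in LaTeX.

A candidate is checked by its d/d\theta: the result must match f(\theta).
F(\theta) = \frac{\left(3 e^{\frac{3 \theta}{2}} \sin{\left(\theta \right)} - 4 e^{\frac{3 \theta}{2}} \sin{\left(\frac{\theta}{2} + \frac{\pi}{4} \right)} + 16\right) e^{- \frac{3 \theta}{2}}}{4} is an antiderivative of f.
Check: d/d\theta[\frac{\left(3 e^{\frac{3 \theta}{2}} \sin{\left(\theta \right)} - 4 e^{\frac{3 \theta}{2}} \sin{\left(\frac{\theta}{2} + \frac{\pi}{4} \right)} + 16\right) e^{- \frac{3 \theta}{2}}}{4}] = \frac{\left(3 e^{\frac{3 \theta}{2}} \cos{\left(\theta \right)} - 2 e^{\frac{3 \theta}{2}} \cos{\left(\frac{\theta}{2} + \frac{\pi}{4} \right)} - 24\right) e^{- \frac{3 \theta}{2}}}{4} = f(\theta).
F(-1/2) = - \cos{\left(\frac{1}{4} + \frac{\pi}{4} \right)} - \frac{3 \sin{\left(\frac{1}{2} \right)}}{4} + 4 e^{\frac{3}{4}}; F(-1) = - \frac{3 \sin{\left(1 \right)}}{4} - \cos{\left(\frac{1}{2} + \frac{\pi}{4} \right)} + 4 e^{\frac{3}{2}}.
Integral = F(-1/2) - F(-1) = - 4 e^{\frac{3}{2}} - \cos{\left(\frac{1}{4} + \frac{\pi}{4} \right)} - \frac{3 \sin{\left(\frac{1}{2} \right)}}{4} + \cos{\left(\frac{1}{2} + \frac{\pi}{4} \right)} + \frac{3 \sin{\left(1 \right)}}{4} + 4 e^{\frac{3}{4}}.

Antiderivative: F(\theta) = \frac{\left(3 e^{\frac{3 \theta}{2}} \sin{\left(\theta \right)} - 4 e^{\frac{3 \theta}{2}} \sin{\left(\frac{\theta}{2} + \frac{\pi}{4} \right)} + 16\right) e^{- \frac{3 \theta}{2}}}{4}; value = - 4 e^{\frac{3}{2}} - \cos{\left(\frac{1}{4} + \frac{\pi}{4} \right)} - \frac{3 \sin{\left(\frac{1}{2} \right)}}{4} + \cos{\left(\frac{1}{2} + \frac{\pi}{4} \right)} + \frac{3 \sin{\left(1 \right)}}{4} + 4 e^{\frac{3}{4}}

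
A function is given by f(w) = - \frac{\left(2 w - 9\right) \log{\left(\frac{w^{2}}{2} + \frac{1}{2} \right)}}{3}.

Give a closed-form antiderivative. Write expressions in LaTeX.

An antiderivative is F(w) = \frac{w^{2} + w \left(9 - w\right) \log{\left(\frac{w^{2}}{2} + \frac{1}{2} \right)} - 18 w - \log{\left(w^{2} + 1 \right)} + 18 \operatorname{atan}{\left(w \right)}}{3}.

A candidate is checked by its d/dw: the result must match f(w).
Check: d/dw[\frac{w^{2} + w \left(9 - w\right) \log{\left(\frac{w^{2}}{2} + \frac{1}{2} \right)} - 18 w - \log{\left(w^{2} + 1 \right)} + 18 \operatorname{atan}{\left(w \right)}}{3}] = - \frac{2 w \log{\left(w^{2} + 1 \right)}}{3} + \frac{2 w \log{\left(2 \right)}}{3} + 3 \log{\left(w^{2} + 1 \right)} - 3 \log{\left(2 \right)}, which equals f(w).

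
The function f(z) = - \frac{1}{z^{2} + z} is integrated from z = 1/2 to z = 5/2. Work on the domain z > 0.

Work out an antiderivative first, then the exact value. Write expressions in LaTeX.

Antiderivative: F(z) = - \log{\left(z \right)} + \log{\left(z + 1 \right)}; value = - \log{\left(\frac{5}{2} \right)} - \log{\left(2 \right)} - \log{\left(\frac{3}{2} \right)} + \log{\left(\frac{7}{2} \right)}

The denominator factors as z \left(z + 1\right); partial fractions split f into directly integrable pieces: \frac{1}{z + 1} - \frac{1}{z}.
F(z) = - \log{\left(z \right)} + \log{\left(z + 1 \right)} is an antiderivative of f.
Check: d/dz[- \log{\left(z \right)} + \log{\left(z + 1 \right)}] = - \frac{1}{z^{2} + z} = f(z).
F(5/2) = - \log{\left(\frac{5}{2} \right)} + \log{\left(\frac{7}{2} \right)}; F(1/2) = \log{\left(\frac{3}{2} \right)} + \log{\left(2 \right)}.
Integral = F(5/2) - F(1/2) = - \log{\left(\frac{5}{2} \right)} - \log{\left(2 \right)} - \log{\left(\frac{3}{2} \right)} + \log{\left(\frac{7}{2} \right)}.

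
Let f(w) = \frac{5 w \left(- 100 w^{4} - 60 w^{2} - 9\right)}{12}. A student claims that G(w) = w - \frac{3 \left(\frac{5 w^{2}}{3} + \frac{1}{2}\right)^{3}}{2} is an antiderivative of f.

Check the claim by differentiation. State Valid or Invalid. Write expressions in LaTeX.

Invalid: d/dw[G] - f = 1, which is not 0.

d/dw[G] = - \frac{125 w^{5}}{3} - 25 w^{3} - \frac{15 w}{4} + 1
d/dw[G] - f(w) = 1 != 0.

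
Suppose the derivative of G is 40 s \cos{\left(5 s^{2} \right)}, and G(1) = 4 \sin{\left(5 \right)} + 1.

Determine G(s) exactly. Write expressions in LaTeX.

G(s) = 4 \sin{\left(5 s^{2} \right)} + 1

G'(s) matches the chain-rule pattern g'(h)*h' with inner function h(s) = 5 s^{2}; substituting u = h(s) collapses the integral.
A general antiderivative is 4 \sin{\left(5 s^{2} \right)} + C.
The condition gives C = 4 \sin{\left(5 \right)} + 1 - (4 \sin{\left(5 \right)}) = 1.
So G(s) = 4 \sin{\left(5 s^{2} \right)} + 1.
Check: d/ds[4 \sin{\left(5 s^{2} \right)} + 1] = 40 s \cos{\left(5 s^{2} \right)} = G'(s).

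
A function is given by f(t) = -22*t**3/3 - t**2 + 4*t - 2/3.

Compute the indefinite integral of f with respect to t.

The integrand splits into summands that can be handled one at a time.
Check: d/dt[-11*t**4/6 - t**3/3 + 2*t**2 - 2*t/3] = -22*t**3/3 - t**2 + 4*t - 2/3 = f(t).

F(t) = -11*t**4/6 - t**3/3 + 2*t**2 - 2*t/3 + C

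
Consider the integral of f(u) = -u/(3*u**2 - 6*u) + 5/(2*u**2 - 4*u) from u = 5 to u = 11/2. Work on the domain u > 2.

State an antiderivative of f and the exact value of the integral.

Antiderivative: F(u) = (-15*log(u) + 11*log(u - 2))/12; value = -5*log(11/2)/4 - 11*log(3)/12 + 11*log(7/2)/12 + 5*log(5)/4

Factor the denominator (6*u*(u - 2)) and decompose: f = 11/(12*(u - 2)) - 5/(4*u); each piece integrates to a log, atan, or power term.
F(u) = (-15*log(u) + 11*log(u - 2))/12 is an antiderivative of f.
Check: d/du[(-15*log(u) + 11*log(u - 2))/12] = (15 - 2*u)/(6*u**2 - 12*u), which equals f(u).
F(11/2) = -5*log(11/2)/4 + 11*log(7/2)/12; F(5) = -5*log(5)/4 + 11*log(3)/12.
Integral = F(11/2) - F(5) = -5*log(11/2)/4 - 11*log(3)/12 + 11*log(7/2)/12 + 5*log(5)/4.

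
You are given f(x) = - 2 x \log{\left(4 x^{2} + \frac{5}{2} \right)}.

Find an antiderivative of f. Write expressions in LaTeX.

An antiderivative is F(x) = - x^{2} \log{\left(4 x^{2} + \frac{5}{2} \right)} + x^{2} - \frac{5 \log{\left(8 x^{2} + 5 \right)}}{8}.

A first test for any F(x): its x-derivative must equal f(x) identically.
Check: d/dx[- x^{2} \log{\left(4 x^{2} + \frac{5}{2} \right)} + x^{2} - \frac{5 \log{\left(8 x^{2} + 5 \right)}}{8}] = - 2 x \log{\left(4 x^{2} + \frac{5}{2} \right)} = f(x).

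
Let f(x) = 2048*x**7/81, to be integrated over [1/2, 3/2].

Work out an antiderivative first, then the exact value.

Antiderivative: F(x) = 256*x**8/81; value = 6560/81

Whatever form F(x) takes, F'(x) = f(x) is non-negotiable.
F(x) = 256*x**8/81 is an antiderivative of f.
Check: d/dx[256*x**8/81] = 2048*x**7/81 = f(x).
F(3/2) = 81; F(1/2) = 1/81.
Integral = F(3/2) - F(1/2) = 6560/81.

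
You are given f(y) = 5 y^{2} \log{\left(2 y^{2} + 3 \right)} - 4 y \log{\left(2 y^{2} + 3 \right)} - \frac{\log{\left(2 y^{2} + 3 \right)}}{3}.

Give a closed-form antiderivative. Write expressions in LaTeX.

An antiderivative is F(y) = \frac{5 y^{3} \log{\left(2 y^{2} + 3 \right)}}{3} - \frac{10 y^{3}}{9} - 2 y^{2} \log{\left(2 y^{2} + 3 \right)} + 2 y^{2} - \frac{y \log{\left(2 y^{2} + 3 \right)}}{3} + \frac{17 y}{3} - 3 \log{\left(y^{2} + \frac{3}{2} \right)} - \frac{17 \sqrt{6} \operatorname{atan}{\left(\frac{\sqrt{6} y}{3} \right)}}{6}.

Integrate term by term and add the pieces.
Check: d/dy[\frac{5 y^{3} \log{\left(2 y^{2} + 3 \right)}}{3} - \frac{10 y^{3}}{9} - 2 y^{2} \log{\left(2 y^{2} + 3 \right)} + 2 y^{2} - \frac{y \log{\left(2 y^{2} + 3 \right)}}{3} + \frac{17 y}{3} - 3 \log{\left(y^{2} + \frac{3}{2} \right)} - \frac{17 \sqrt{6} \operatorname{atan}{\left(\frac{\sqrt{6} y}{3} \right)}}{6}] = 5 y^{2} \log{\left(2 y^{2} + 3 \right)} - 4 y \log{\left(2 y^{2} + 3 \right)} - \frac{\log{\left(2 y^{2} + 3 \right)}}{3} = f(y).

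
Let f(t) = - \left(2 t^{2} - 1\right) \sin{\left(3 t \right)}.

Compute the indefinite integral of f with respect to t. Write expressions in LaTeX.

For F(t) to be correct the identity F'(t) - f(t) = 0 must hold.
Check: d/dt[\frac{2 t^{2} \cos{\left(3 t \right)}}{3} - \frac{4 t \sin{\left(3 t \right)}}{9} - \frac{13 \cos{\left(3 t \right)}}{27}] = - 2 t^{2} \sin{\left(3 t \right)} + \sin{\left(3 t \right)}, which equals f(t).

F(t) = \frac{2 t^{2} \cos{\left(3 t \right)}}{3} - \frac{4 t \sin{\left(3 t \right)}}{9} - \frac{13 \cos{\left(3 t \right)}}{27} + C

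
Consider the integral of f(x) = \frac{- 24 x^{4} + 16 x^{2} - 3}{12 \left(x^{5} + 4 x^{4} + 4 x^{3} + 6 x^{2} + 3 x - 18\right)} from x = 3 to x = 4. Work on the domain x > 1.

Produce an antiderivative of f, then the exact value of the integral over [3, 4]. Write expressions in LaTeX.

The denominator factors as 12 \left(x - 1\right) \left(x + 2\right) \left(x + 3\right) \left(x^{2} + 3\right); partial fractions split f into directly integrable pieces: - \frac{89 \left(x - 9\right)}{672 \left(x^{2} + 3\right)} - \frac{601}{192 \left(x + 3\right)} + \frac{323}{252 \left(x + 2\right)} - \frac{11}{576 \left(x - 1\right)}.
F(x) = - \frac{11 \log{\left(x - 1 \right)}}{576} + \frac{323 \log{\left(x + 2 \right)}}{252} - \frac{601 \log{\left(x + 3 \right)}}{192} - \frac{89 \log{\left(x^{2} + 3 \right)}}{1344} + \frac{89 \sqrt{3} \operatorname{atan}{\left(\frac{\sqrt{3} x}{3} \right)}}{224} is an antiderivative of f.
Check: d/dx[- \frac{11 \log{\left(x - 1 \right)}}{576} + \frac{323 \log{\left(x + 2 \right)}}{252} - \frac{601 \log{\left(x + 3 \right)}}{192} - \frac{89 \log{\left(x^{2} + 3 \right)}}{1344} + \frac{89 \sqrt{3} \operatorname{atan}{\left(\frac{\sqrt{3} x}{3} \right)}}{224}] = \frac{- 24 x^{4} + 16 x^{2} - 3}{12 x^{5} + 48 x^{4} + 48 x^{3} + 72 x^{2} + 36 x - 216}, which equals f(x).
F(4) = - \frac{601 \log{\left(7 \right)}}{192} - \frac{89 \log{\left(19 \right)}}{1344} - \frac{11 \log{\left(3 \right)}}{576} + \frac{89 \sqrt{3} \operatorname{atan}{\left(\frac{4 \sqrt{3}}{3} \right)}}{224} + \frac{323 \log{\left(6 \right)}}{252}; F(3) = - \frac{601 \log{\left(6 \right)}}{192} - \frac{89 \log{\left(12 \right)}}{1344} - \frac{11 \log{\left(2 \right)}}{576} + \frac{89 \sqrt{3} \pi}{672} + \frac{323 \log{\left(5 \right)}}{252}.
Integral = F(4) - F(3) = - \frac{601 \log{\left(7 \right)}}{192} - \frac{323 \log{\left(5 \right)}}{252} - \frac{89 \sqrt{3} \pi}{672} - \frac{89 \log{\left(19 \right)}}{1344} - \frac{11 \log{\left(3 \right)}}{576} + \frac{11 \log{\left(2 \right)}}{576} + \frac{89 \log{\left(12 \right)}}{1344} + \frac{89 \sqrt{3} \operatorname{atan}{\left(\frac{4 \sqrt{3}}{3} \right)}}{224} + \frac{17789 \log{\left(6 \right)}}{4032}.

Antiderivative: F(x) = - \frac{11 \log{\left(x - 1 \right)}}{576} + \frac{323 \log{\left(x + 2 \right)}}{252} - \frac{601 \log{\left(x + 3 \right)}}{192} - \frac{89 \log{\left(x^{2} + 3 \right)}}{1344} + \frac{89 \sqrt{3} \operatorname{atan}{\left(\frac{\sqrt{3} x}{3} \right)}}{224}; value = - \frac{601 \log{\left(7 \right)}}{192} - \frac{323 \log{\left(5 \right)}}{252} - \frac{89 \sqrt{3} \pi}{672} - \frac{89 \log{\left(19 \right)}}{1344} - \frac{11 \log{\left(3 \right)}}{576} + \frac{11 \log{\left(2 \right)}}{576} + \frac{89 \log{\left(12 \right)}}{1344} + \frac{89 \sqrt{3} \operatorname{atan}{\left(\frac{4 \sqrt{3}}{3} \right)}}{224} + \frac{17789 \log{\left(6 \right)}}{4032}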